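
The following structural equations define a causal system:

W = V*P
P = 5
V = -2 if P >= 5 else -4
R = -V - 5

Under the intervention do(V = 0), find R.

Under do(V=0), the mechanism V = -2 if P >= 5 else -4 is discarded; V is fixed at 0.
R = -V - 5  [with V=0]  = -5

-5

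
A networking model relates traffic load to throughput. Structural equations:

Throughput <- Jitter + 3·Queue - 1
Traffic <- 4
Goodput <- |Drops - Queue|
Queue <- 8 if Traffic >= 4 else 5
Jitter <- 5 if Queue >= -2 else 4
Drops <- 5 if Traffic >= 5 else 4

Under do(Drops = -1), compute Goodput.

9

The intervention breaks the incoming arrows to Drops: Drops <- 5 if Traffic >= 5 else 4 no longer applies, and Drops = -1.
Queue = 8 if Traffic >= 4 else 5  [with Traffic=4]  = 8
Goodput = |Drops - Queue|  [with Drops=-1, Queue=8]  = 9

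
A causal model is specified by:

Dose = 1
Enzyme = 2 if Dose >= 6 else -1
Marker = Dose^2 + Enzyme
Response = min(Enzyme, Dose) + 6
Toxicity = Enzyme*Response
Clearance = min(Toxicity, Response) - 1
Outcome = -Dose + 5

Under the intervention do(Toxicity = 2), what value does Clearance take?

The intervention breaks the incoming arrows to Toxicity: Toxicity = Enzyme*Response no longer applies, and Toxicity = 2.
Enzyme = 2 if Dose >= 6 else -1  [with Dose=1]  = -1
Response = min(Enzyme, Dose) + 6  [with Enzyme=-1, Dose=1]  = 5
Clearance = min(Toxicity, Response) - 1  [with Toxicity=2, Response=5]  = 1

1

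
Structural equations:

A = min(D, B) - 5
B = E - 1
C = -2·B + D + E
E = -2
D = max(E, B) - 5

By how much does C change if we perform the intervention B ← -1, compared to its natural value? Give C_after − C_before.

-3

do(B=-1) replaces the equation B = E - 1 with the constant B = -1.
D = max(E, B) - 5  [with E=-2, B=-1]  = -6
C = -2·B + D + E  [with B=-1, D=-6, E=-2]  = -6
Without intervention: B = E - 1  [with E=-2]  = -3; D = max(E, B) - 5  [with E=-2, B=-3]  = -7; C = -2·B + D + E  [with B=-3, D=-7, E=-2]  = -3.
Change = -6 − (-3) = -3.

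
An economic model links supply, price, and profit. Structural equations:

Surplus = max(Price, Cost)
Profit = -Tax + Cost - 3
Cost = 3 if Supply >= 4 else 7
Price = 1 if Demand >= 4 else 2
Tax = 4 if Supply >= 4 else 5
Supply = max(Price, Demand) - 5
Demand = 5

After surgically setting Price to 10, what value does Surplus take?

10

Under do(Price=10), the mechanism Price = 1 if Demand >= 4 else 2 is discarded; Price is fixed at 10.
Supply = max(Price, Demand) - 5  [with Price=10, Demand=5]  = 5
Cost = 3 if Supply >= 4 else 7  [with Supply=5]  = 3
Surplus = max(Price, Cost)  [with Price=10, Cost=3]  = 10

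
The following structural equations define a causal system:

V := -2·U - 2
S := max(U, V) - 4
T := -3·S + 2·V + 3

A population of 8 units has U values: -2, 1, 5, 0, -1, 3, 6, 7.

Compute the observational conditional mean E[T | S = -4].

13

Observing S=-4 restricts to units where S's equation naturally yields -4: U ∈ {0, -1}. In that subpopulation T = 11, 15, mean 13.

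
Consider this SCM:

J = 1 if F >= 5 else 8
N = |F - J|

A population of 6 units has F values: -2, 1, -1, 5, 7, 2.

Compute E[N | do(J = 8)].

6

Every unit gets J=8 under the intervention. N values become 10, 7, 9, 3, 1, 6; E[N|do(J=8)] = 6.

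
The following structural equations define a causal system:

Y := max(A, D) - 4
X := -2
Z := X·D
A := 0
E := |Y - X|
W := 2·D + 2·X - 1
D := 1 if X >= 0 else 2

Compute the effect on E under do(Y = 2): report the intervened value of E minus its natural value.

Under do(Y=2), the mechanism Y := max(A, D) - 4 is discarded; Y is fixed at 2.
E = |Y - X|  [with Y=2, X=-2]  = 4
Without intervention: D = 1 if X >= 0 else 2  [with X=-2]  = 2; Y = max(A, D) - 4  [with A=0, D=2]  = -2; E = |Y - X|  [with Y=-2, X=-2]  = 0.
Change = 4 − 0 = 4.

4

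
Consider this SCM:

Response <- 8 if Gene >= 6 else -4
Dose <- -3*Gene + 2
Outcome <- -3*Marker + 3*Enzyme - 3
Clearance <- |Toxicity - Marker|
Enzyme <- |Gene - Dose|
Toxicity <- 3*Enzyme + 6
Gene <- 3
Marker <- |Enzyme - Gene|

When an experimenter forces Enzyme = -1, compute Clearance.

1

The intervention breaks the incoming arrows to Enzyme: Enzyme <- |Gene - Dose| no longer applies, and Enzyme = -1.
Marker = |Enzyme - Gene|  [with Enzyme=-1, Gene=3]  = 4
Toxicity = 3*Enzyme + 6  [with Enzyme=-1]  = 3
Clearance = |Toxicity - Marker|  [with Toxicity=3, Marker=4]  = 1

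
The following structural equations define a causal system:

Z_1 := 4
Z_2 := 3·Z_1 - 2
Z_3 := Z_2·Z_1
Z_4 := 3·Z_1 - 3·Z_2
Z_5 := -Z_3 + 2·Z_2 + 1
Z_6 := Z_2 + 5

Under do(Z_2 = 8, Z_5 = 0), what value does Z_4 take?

The joint intervention fixes Z_2 = 8, Z_5 = 0, removing each variable's own equation.
Z_4 = 3·Z_1 - 3·Z_2  [with Z_1=4, Z_2=8]  = -12

-12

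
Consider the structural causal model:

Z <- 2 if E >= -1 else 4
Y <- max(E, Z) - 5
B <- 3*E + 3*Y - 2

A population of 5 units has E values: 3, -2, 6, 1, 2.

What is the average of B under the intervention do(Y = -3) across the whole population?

-5

Under do(Y=-3), Y's equation is replaced by Y=-3 for every unit. Per-unit B: -2, -17, 7, -8, -5. Mean = -5.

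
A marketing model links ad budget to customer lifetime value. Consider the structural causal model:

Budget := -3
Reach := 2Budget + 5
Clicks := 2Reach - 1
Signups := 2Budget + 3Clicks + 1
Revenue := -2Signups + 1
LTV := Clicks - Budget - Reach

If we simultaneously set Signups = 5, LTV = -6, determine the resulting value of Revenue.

Setting Signups = 5, LTV = -6 by intervention discards those variables' equations.
Revenue = -2Signups + 1  [with Signups=5]  = -9

-9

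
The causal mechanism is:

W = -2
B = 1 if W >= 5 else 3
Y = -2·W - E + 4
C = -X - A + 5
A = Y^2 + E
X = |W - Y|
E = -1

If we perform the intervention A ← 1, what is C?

Under do(A=1), the mechanism A = Y^2 + E is discarded; A is fixed at 1.
Y = -2·W - E + 4  [with W=-2, E=-1]  = 9
X = |W - Y|  [with W=-2, Y=9]  = 11
C = -X - A + 5  [with X=11, A=1]  = -7

-7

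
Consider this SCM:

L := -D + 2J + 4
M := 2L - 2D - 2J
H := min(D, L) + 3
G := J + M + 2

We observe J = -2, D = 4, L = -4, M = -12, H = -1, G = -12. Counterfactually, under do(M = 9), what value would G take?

Under do(M=9), the mechanism M := 2L - 2D - 2J is discarded; M is fixed at 9.
G = J + M + 2  [with J=-2, M=9]  = 9

9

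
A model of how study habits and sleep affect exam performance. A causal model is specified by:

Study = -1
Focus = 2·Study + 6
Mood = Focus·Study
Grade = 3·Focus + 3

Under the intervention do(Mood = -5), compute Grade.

15

The intervention breaks the incoming arrows to Mood: Mood = Focus·Study no longer applies, and Mood = -5.
Grade is not downstream of the intervention, so its value is determined by the original equations.
Focus = 2·Study + 6  [with Study=-1]  = 4
Grade = 3·Focus + 3  [with Focus=4]  = 15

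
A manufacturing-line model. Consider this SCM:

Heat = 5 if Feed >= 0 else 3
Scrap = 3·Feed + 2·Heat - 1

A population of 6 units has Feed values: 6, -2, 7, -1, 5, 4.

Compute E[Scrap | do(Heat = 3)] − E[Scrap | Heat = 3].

do(Heat=3) breaks Heat's dependence on Feed. With Heat=3 fixed, Scrap across the units is 23, -1, 26, 2, 20, 17, mean 14.5.
Conditioning on Heat=3 selects the 2 unit(s) with Feed ∈ {-2, -1}. Their Scrap values: -1, 2. Mean = 0.5.
Difference = 14.5 − 0.5 = 14.

14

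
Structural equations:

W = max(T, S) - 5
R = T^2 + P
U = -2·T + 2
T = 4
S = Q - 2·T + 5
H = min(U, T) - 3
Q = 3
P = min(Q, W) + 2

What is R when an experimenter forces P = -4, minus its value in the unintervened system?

do(P=-4) replaces the equation P = min(Q, W) + 2 with the constant P = -4.
R = T^2 + P  [with T=4, P=-4]  = 12
Without intervention: S = Q - 2·T + 5  [with Q=3, T=4]  = 0; W = max(T, S) - 5  [with T=4, S=0]  = -1; P = min(Q, W) + 2  [with Q=3, W=-1]  = 1; R = T^2 + P  [with T=4, P=1]  = 17.
Change = 12 − 17 = -5.

-5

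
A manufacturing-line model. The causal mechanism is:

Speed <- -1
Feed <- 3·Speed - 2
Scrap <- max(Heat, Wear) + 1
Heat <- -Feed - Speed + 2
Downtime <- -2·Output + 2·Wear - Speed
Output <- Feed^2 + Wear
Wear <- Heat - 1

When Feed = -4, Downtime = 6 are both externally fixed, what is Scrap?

Setting Feed = -4, Downtime = 6 by intervention discards those variables' equations.
Heat = -Feed - Speed + 2  [with Feed=-4, Speed=-1]  = 7
Wear = Heat - 1  [with Heat=7]  = 6
Scrap = max(Heat, Wear) + 1  [with Heat=7, Wear=6]  = 8

8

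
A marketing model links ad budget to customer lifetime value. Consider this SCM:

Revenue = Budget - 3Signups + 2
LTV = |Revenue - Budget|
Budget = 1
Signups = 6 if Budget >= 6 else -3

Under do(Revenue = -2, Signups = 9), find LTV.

3

The joint intervention fixes Revenue = -2, Signups = 9, removing each variable's own equation.
LTV = |Revenue - Budget|  [with Revenue=-2, Budget=1]  = 3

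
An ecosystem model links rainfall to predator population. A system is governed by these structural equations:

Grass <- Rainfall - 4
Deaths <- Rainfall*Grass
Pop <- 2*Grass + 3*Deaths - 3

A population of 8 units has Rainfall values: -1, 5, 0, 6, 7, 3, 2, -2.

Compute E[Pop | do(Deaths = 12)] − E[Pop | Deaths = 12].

The intervention sets Deaths=12 in all 8 units regardless of Rainfall. Recomputing Pop per unit gives 23, 35, 25, 37, 39, 31, 29, 21; average 30.
Observing Deaths=12 restricts to units where Deaths's equation naturally yields 12: Rainfall ∈ {6, -2}. In that subpopulation Pop = 37, 21, mean 29.
Difference = 30 − 29 = 1.

1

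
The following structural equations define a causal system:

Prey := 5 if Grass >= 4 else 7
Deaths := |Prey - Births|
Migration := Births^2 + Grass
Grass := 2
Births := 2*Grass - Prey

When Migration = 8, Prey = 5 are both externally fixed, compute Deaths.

Setting Migration = 8, Prey = 5 by intervention discards those variables' equations.
Births = 2*Grass - Prey  [with Grass=2, Prey=5]  = -1
Deaths = |Prey - Births|  [with Prey=5, Births=-1]  = 6

6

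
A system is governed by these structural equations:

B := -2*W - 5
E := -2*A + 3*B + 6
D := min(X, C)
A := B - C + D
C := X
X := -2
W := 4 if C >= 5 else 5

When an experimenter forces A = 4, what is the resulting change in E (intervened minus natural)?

-38

Intervening sets A = 4 and removes its equation (A := B - C + D).
C = X  [with X=-2]  = -2
W = 4 if C >= 5 else 5  [with C=-2]  = 5
B = -2*W - 5  [with W=5]  = -15
E = -2*A + 3*B + 6  [with A=4, B=-15]  = -47
Without intervention: C = X  [with X=-2]  = -2; D = min(X, C)  [with X=-2, C=-2]  = -2; W = 4 if C >= 5 else 5  [with C=-2]  = 5; B = -2*W - 5  [with W=5]  = -15; A = B - C + D  [with B=-15, C=-2, D=-2]  = -15; E = -2*A + 3*B + 6  [with A=-15, B=-15]  = -9.
Change = -47 − (-9) = -38.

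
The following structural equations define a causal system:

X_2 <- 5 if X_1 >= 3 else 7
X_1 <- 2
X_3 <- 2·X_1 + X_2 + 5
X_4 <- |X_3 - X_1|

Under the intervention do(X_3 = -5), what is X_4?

7

The intervention breaks the incoming arrows to X_3: X_3 <- 2·X_1 + X_2 + 5 no longer applies, and X_3 = -5.
X_4 = |X_3 - X_1|  [with X_3=-5, X_1=2]  = 7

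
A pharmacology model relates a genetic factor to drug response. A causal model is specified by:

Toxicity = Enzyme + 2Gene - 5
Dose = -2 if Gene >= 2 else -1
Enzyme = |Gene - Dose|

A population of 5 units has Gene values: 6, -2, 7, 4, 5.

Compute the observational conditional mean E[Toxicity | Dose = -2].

13.5

E[Toxicity|Dose=-2] averages over only the 4 units with Dose=-2 (Gene = 6, 7, 4, 5): Toxicity = 15, 18, 9, 12, mean 13.5.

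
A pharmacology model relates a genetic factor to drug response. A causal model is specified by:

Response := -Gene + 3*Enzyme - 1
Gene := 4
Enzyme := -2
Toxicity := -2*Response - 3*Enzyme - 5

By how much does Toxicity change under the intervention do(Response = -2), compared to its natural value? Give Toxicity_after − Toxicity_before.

The intervention breaks the incoming arrows to Response: Response := -Gene + 3*Enzyme - 1 no longer applies, and Response = -2.
Toxicity = -2*Response - 3*Enzyme - 5  [with Response=-2, Enzyme=-2]  = 5
Without intervention: Response = -Gene + 3*Enzyme - 1  [with Gene=4, Enzyme=-2]  = -11; Toxicity = -2*Response - 3*Enzyme - 5  [with Response=-11, Enzyme=-2]  = 23.
Change = 5 − 23 = -18.

-18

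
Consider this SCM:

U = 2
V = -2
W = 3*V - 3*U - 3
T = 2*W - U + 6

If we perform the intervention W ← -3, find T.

-2

The intervention breaks the incoming arrows to W: W = 3*V - 3*U - 3 no longer applies, and W = -3.
T = 2*W - U + 6  [with W=-3, U=2]  = -2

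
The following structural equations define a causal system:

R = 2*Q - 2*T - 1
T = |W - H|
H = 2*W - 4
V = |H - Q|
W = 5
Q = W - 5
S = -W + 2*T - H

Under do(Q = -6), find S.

The intervention breaks the incoming arrows to Q: Q = W - 5 no longer applies, and Q = -6.
No directed path runs from Q to S, so S keeps its natural value.
H = 2*W - 4  [with W=5]  = 6
T = |W - H|  [with W=5, H=6]  = 1
S = -W + 2*T - H  [with W=5, T=1, H=6]  = -9

-9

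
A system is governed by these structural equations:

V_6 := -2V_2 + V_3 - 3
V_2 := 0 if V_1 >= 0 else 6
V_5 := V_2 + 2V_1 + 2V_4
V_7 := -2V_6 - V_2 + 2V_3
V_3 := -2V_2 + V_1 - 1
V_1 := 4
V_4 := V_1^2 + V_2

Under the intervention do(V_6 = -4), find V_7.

14

Intervening sets V_6 = -4 and removes its equation (V_6 := -2V_2 + V_3 - 3).
V_2 = 0 if V_1 >= 0 else 6  [with V_1=4]  = 0
V_3 = -2V_2 + V_1 - 1  [with V_2=0, V_1=4]  = 3
V_7 = -2V_6 - V_2 + 2V_3  [with V_6=-4, V_2=0, V_3=3]  = 14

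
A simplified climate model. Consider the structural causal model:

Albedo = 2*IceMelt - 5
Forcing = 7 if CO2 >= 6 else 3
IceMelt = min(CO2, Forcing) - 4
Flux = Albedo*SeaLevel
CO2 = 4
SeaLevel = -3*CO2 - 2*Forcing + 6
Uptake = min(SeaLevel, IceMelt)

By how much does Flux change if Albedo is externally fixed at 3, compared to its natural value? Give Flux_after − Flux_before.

Under do(Albedo=3), the mechanism Albedo = 2*IceMelt - 5 is discarded; Albedo is fixed at 3.
Forcing = 7 if CO2 >= 6 else 3  [with CO2=4]  = 3
SeaLevel = -3*CO2 - 2*Forcing + 6  [with CO2=4, Forcing=3]  = -12
Flux = Albedo*SeaLevel  [with Albedo=3, SeaLevel=-12]  = -36
Without intervention: Forcing = 7 if CO2 >= 6 else 3  [with CO2=4]  = 3; IceMelt = min(CO2, Forcing) - 4  [with CO2=4, Forcing=3]  = -1; Albedo = 2*IceMelt - 5  [with IceMelt=-1]  = -7; SeaLevel = -3*CO2 - 2*Forcing + 6  [with CO2=4, Forcing=3]  = -12; Flux = Albedo*SeaLevel  [with Albedo=-7, SeaLevel=-12]  = 84.
Change = -36 − 84 = -120.

-120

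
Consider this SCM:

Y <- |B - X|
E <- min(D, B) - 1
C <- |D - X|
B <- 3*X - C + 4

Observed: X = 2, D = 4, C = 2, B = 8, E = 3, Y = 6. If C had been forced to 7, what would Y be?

1

The intervention breaks the incoming arrows to C: C <- |D - X| no longer applies, and C = 7.
B = 3*X - C + 4  [with X=2, C=7]  = 3
Y = |B - X|  [with B=3, X=2]  = 1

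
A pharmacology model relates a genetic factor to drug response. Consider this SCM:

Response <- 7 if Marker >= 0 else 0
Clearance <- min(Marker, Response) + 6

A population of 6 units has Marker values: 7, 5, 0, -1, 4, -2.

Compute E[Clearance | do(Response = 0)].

5.5

Every unit gets Response=0 under the intervention. Clearance values become 6, 6, 6, 5, 6, 4; E[Clearance|do(Response=0)] = 5.5.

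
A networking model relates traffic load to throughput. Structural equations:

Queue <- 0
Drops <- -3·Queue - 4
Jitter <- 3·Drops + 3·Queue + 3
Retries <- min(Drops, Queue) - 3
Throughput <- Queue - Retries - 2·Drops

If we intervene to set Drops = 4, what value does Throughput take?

-5

do(Drops=4) replaces the equation Drops <- -3·Queue - 4 with the constant Drops = 4.
Retries = min(Drops, Queue) - 3  [with Drops=4, Queue=0]  = -3
Throughput = Queue - Retries - 2·Drops  [with Queue=0, Retries=-3, Drops=4]  = -5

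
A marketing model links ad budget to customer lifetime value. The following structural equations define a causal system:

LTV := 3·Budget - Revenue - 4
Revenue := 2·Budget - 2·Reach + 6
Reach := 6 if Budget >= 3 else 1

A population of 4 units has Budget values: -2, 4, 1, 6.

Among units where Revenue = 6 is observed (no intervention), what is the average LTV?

0.5

E[LTV|Revenue=6] averages over only the 2 units with Revenue=6 (Budget = 1, 6): LTV = -7, 8, mean 0.5.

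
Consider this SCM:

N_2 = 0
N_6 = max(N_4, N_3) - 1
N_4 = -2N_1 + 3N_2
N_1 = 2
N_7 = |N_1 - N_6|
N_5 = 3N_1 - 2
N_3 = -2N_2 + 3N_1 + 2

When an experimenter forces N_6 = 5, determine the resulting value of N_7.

Intervening sets N_6 = 5 and removes its equation (N_6 = max(N_4, N_3) - 1).
N_7 = |N_1 - N_6|  [with N_1=2, N_6=5]  = 3

3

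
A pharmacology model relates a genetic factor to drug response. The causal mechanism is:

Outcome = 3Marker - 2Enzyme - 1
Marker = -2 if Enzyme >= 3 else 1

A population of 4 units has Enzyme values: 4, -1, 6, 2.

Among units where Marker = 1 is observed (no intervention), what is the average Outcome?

Observing Marker=1 restricts to units where Marker's equation naturally yields 1: Enzyme ∈ {-1, 2}. In that subpopulation Outcome = 4, -2, mean 1.

1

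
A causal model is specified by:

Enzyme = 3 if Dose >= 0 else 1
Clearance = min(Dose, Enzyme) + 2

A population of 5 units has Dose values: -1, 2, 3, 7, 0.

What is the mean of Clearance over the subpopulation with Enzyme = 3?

Conditioning on Enzyme=3 selects the 4 unit(s) with Dose ∈ {2, 3, 7, 0}. Their Clearance values: 4, 5, 5, 2. Mean = 4.

4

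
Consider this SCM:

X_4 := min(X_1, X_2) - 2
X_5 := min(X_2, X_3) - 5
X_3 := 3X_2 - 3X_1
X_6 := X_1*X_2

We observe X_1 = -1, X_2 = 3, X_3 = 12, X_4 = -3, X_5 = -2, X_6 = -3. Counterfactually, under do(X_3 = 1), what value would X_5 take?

-4

do(X_3=1) replaces the equation X_3 := 3X_2 - 3X_1 with the constant X_3 = 1.
X_5 = min(X_2, X_3) - 5  [with X_2=3, X_3=1]  = -4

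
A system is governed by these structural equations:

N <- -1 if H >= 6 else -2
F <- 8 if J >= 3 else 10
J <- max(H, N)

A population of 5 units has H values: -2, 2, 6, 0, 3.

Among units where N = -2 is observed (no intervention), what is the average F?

E[F|N=-2] averages over only the 4 units with N=-2 (H = -2, 2, 0, 3): F = 10, 10, 10, 8, mean 9.5.

9.5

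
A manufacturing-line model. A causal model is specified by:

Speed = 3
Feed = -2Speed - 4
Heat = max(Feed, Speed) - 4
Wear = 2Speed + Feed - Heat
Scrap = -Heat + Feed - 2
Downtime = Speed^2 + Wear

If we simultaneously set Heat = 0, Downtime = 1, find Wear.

-4

Setting Heat = 0, Downtime = 1 by intervention discards those variables' equations.
Feed = -2Speed - 4  [with Speed=3]  = -10
Wear = 2Speed + Feed - Heat  [with Speed=3, Feed=-10, Heat=0]  = -4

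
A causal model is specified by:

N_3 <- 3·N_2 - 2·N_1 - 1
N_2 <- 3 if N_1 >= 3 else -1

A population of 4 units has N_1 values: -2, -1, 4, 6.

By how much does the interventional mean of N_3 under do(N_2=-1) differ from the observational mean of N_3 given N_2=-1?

-6.5

The intervention sets N_2=-1 in all 4 units regardless of N_1. Recomputing N_3 per unit gives 0, -2, -12, -16; average -7.5.
E[N_3|N_2=-1] averages over only the 2 units with N_2=-1 (N_1 = -2, -1): N_3 = 0, -2, mean -1.
Difference = -7.5 − (-1) = -6.5.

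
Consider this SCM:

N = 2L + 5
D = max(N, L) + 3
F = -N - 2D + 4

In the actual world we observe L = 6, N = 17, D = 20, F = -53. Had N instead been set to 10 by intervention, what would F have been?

-32

Under do(N=10), the mechanism N = 2L + 5 is discarded; N is fixed at 10.
D = max(N, L) + 3  [with N=10, L=6]  = 13
F = -N - 2D + 4  [with N=10, D=13]  = -32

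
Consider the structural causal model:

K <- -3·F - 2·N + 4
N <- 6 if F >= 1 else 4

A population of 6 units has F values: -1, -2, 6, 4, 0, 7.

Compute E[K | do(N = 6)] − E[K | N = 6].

The intervention sets N=6 in all 6 units regardless of F. Recomputing K per unit gives -5, -2, -26, -20, -8, -29; average -15.
Conditioning on N=6 selects the 3 unit(s) with F ∈ {6, 4, 7}. Their K values: -26, -20, -29. Mean = -25.
Difference = -15 − (-25) = 10.

10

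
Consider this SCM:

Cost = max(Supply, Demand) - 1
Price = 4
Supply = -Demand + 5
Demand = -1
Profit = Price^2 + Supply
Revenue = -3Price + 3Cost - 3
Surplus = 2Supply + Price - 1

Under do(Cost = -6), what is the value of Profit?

Under do(Cost=-6), the mechanism Cost = max(Supply, Demand) - 1 is discarded; Cost is fixed at -6.
Since Profit is not a descendant of the intervened variable, it is unaffected.
Supply = -Demand + 5  [with Demand=-1]  = 6
Profit = Price^2 + Supply  [with Price=4, Supply=6]  = 22

22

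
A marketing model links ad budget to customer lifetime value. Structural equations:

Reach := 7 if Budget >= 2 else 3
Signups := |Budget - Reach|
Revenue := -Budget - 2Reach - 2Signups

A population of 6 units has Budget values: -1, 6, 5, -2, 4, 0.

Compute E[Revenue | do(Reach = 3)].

-14

The intervention sets Reach=3 in all 6 units regardless of Budget. Recomputing Revenue per unit gives -13, -18, -15, -14, -12, -12; average -14.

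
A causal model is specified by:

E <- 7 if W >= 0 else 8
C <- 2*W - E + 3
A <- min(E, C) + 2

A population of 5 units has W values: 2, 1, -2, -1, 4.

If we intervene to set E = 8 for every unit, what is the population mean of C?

The intervention sets E=8 in all 5 units regardless of W. Recomputing C per unit gives -1, -3, -9, -7, 3; average -3.4.

-3.4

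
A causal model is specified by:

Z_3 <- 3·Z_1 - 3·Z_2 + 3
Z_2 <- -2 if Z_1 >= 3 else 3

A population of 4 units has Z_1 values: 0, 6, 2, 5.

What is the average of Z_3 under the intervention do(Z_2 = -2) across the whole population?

18.75

Under do(Z_2=-2), Z_2's equation is replaced by Z_2=-2 for every unit. Per-unit Z_3: 9, 27, 15, 24. Mean = 18.75.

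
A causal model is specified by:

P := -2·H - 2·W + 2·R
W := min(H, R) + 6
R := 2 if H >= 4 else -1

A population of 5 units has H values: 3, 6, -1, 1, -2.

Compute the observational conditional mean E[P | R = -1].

Observing R=-1 restricts to units where R's equation naturally yields -1: H ∈ {3, -1, 1, -2}. In that subpopulation P = -18, -10, -14, -6, mean -12.

-12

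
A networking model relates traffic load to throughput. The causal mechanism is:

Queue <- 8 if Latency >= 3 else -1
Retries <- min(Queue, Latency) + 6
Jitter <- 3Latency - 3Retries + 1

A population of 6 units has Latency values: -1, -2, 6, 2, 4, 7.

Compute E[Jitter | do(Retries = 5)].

-6

Under do(Retries=5), Retries's equation is replaced by Retries=5 for every unit. Per-unit Jitter: -17, -20, 4, -8, -2, 7. Mean = -6.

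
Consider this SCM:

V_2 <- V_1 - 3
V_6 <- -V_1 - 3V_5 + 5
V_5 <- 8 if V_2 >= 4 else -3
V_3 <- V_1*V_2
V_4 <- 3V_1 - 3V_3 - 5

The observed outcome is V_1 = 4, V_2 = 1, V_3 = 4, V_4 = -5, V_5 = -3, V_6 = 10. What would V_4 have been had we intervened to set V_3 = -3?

The intervention breaks the incoming arrows to V_3: V_3 <- V_1*V_2 no longer applies, and V_3 = -3.
V_4 = 3V_1 - 3V_3 - 5  [with V_1=4, V_3=-3]  = 16

16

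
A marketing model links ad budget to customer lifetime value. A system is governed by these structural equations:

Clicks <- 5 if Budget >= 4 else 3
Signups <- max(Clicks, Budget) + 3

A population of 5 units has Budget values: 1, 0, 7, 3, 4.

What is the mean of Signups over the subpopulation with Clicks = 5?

Conditioning on Clicks=5 selects the 2 unit(s) with Budget ∈ {7, 4}. Their Signups values: 10, 8. Mean = 9.

9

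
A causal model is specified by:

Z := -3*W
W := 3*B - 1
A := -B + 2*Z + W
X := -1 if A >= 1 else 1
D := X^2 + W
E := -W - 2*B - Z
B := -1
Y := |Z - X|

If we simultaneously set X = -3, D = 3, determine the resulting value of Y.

15

The joint intervention fixes X = -3, D = 3, removing each variable's own equation.
W = 3*B - 1  [with B=-1]  = -4
Z = -3*W  [with W=-4]  = 12
Y = |Z - X|  [with Z=12, X=-3]  = 15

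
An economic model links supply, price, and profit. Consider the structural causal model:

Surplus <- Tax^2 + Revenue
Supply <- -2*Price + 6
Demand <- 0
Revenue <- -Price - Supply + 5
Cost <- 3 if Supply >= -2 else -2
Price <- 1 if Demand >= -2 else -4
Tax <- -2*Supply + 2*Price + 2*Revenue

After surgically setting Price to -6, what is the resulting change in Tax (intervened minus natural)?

Under do(Price=-6), the mechanism Price <- 1 if Demand >= -2 else -4 is discarded; Price is fixed at -6.
Supply = -2*Price + 6  [with Price=-6]  = 18
Revenue = -Price - Supply + 5  [with Price=-6, Supply=18]  = -7
Tax = -2*Supply + 2*Price + 2*Revenue  [with Supply=18, Price=-6, Revenue=-7]  = -62
Without intervention: Price = 1 if Demand >= -2 else -4  [with Demand=0]  = 1; Supply = -2*Price + 6  [with Price=1]  = 4; Revenue = -Price - Supply + 5  [with Price=1, Supply=4]  = 0; Tax = -2*Supply + 2*Price + 2*Revenue  [with Supply=4, Price=1, Revenue=0]  = -6.
Change = -62 − (-6) = -56.

-56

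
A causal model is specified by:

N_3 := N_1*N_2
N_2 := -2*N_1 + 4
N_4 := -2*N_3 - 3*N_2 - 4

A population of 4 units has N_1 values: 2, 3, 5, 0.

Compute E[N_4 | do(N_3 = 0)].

-1

do(N_3=0) breaks N_3's dependence on N_1. With N_3=0 fixed, N_4 across the units is -4, 2, 14, -16, mean -1.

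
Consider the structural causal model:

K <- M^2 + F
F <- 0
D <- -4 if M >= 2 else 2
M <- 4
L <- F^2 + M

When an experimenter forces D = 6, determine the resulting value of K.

Intervening sets D = 6 and removes its equation (D <- -4 if M >= 2 else 2).
No directed path runs from D to K, so K keeps its natural value.
K = M^2 + F  [with M=4, F=0]  = 16

16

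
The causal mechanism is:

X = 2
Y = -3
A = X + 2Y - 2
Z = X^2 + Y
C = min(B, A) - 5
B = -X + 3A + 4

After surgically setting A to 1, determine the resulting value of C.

-4

The intervention breaks the incoming arrows to A: A = X + 2Y - 2 no longer applies, and A = 1.
B = -X + 3A + 4  [with X=2, A=1]  = 5
C = min(B, A) - 5  [with B=5, A=1]  = -4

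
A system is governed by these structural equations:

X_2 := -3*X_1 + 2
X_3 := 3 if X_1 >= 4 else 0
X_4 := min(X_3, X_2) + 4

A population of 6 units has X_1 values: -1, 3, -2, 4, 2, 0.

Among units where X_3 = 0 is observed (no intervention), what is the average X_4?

Observing X_3=0 restricts to units where X_3's equation naturally yields 0: X_1 ∈ {-1, 3, -2, 2, 0}. In that subpopulation X_4 = 4, -3, 4, 0, 4, mean 1.8.

1.8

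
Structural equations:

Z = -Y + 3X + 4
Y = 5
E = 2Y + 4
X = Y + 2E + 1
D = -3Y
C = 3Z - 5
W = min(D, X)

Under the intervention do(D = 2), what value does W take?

Under do(D=2), the mechanism D = -3Y is discarded; D is fixed at 2.
E = 2Y + 4  [with Y=5]  = 14
X = Y + 2E + 1  [with Y=5, E=14]  = 34
W = min(D, X)  [with D=2, X=34]  = 2

2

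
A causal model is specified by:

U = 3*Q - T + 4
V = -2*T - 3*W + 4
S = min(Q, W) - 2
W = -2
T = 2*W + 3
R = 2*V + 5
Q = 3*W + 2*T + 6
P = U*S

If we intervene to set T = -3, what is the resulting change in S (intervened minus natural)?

-4

Under do(T=-3), the mechanism T = 2*W + 3 is discarded; T is fixed at -3.
Q = 3*W + 2*T + 6  [with W=-2, T=-3]  = -6
S = min(Q, W) - 2  [with Q=-6, W=-2]  = -8
Without intervention: T = 2*W + 3  [with W=-2]  = -1; Q = 3*W + 2*T + 6  [with W=-2, T=-1]  = -2; S = min(Q, W) - 2  [with Q=-2, W=-2]  = -4.
Change = -8 − (-4) = -4.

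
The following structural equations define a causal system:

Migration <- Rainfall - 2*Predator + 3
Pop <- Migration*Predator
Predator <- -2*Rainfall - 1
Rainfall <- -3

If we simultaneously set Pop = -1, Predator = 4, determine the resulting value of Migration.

Setting Pop = -1, Predator = 4 by intervention discards those variables' equations.
Migration = Rainfall - 2*Predator + 3  [with Rainfall=-3, Predator=4]  = -8

-8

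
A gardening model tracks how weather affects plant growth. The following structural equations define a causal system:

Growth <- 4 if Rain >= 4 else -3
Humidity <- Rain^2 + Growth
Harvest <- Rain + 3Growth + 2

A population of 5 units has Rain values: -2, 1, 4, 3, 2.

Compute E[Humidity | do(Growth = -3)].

3.8

Under do(Growth=-3), Growth's equation is replaced by Growth=-3 for every unit. Per-unit Humidity: 1, -2, 13, 6, 1. Mean = 3.8.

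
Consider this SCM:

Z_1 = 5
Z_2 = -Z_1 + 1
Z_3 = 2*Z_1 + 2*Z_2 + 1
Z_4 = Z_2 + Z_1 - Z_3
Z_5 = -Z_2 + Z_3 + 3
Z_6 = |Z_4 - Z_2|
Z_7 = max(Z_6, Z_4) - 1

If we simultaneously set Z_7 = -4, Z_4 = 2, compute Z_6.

6

Setting Z_7 = -4, Z_4 = 2 by intervention discards those variables' equations.
Z_2 = -Z_1 + 1  [with Z_1=5]  = -4
Z_6 = |Z_4 - Z_2|  [with Z_4=2, Z_2=-4]  = 6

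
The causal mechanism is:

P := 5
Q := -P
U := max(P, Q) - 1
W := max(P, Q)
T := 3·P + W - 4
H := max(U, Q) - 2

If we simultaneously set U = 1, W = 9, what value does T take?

The joint intervention fixes U = 1, W = 9, removing each variable's own equation.
T = 3·P + W - 4  [with P=5, W=9]  = 20

20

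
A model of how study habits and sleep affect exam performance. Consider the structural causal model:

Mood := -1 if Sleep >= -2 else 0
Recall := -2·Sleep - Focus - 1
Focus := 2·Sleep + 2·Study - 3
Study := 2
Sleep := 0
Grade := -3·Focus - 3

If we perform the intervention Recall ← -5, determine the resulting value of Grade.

The intervention breaks the incoming arrows to Recall: Recall := -2·Sleep - Focus - 1 no longer applies, and Recall = -5.
Since Grade is not a descendant of the intervened variable, it is unaffected.
Focus = 2·Sleep + 2·Study - 3  [with Sleep=0, Study=2]  = 1
Grade = -3·Focus - 3  [with Focus=1]  = -6

-6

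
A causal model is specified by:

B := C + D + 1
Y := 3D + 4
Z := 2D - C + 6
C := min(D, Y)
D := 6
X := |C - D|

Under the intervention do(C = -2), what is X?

do(C=-2) replaces the equation C := min(D, Y) with the constant C = -2.
X = |C - D|  [with C=-2, D=6]  = 8

8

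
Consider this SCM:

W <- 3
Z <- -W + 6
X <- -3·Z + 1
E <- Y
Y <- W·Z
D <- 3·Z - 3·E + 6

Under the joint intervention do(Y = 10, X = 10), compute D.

The joint intervention fixes Y = 10, X = 10, removing each variable's own equation.
Z = -W + 6  [with W=3]  = 3
E = Y  [with Y=10]  = 10
D = 3·Z - 3·E + 6  [with Z=3, E=10]  = -15

-15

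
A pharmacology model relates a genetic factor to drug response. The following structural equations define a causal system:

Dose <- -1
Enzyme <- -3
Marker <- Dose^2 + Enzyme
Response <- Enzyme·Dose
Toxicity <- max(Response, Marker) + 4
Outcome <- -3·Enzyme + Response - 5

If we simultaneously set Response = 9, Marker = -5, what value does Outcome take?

The joint intervention fixes Response = 9, Marker = -5, removing each variable's own equation.
Outcome = -3·Enzyme + Response - 5  [with Enzyme=-3, Response=9]  = 13

13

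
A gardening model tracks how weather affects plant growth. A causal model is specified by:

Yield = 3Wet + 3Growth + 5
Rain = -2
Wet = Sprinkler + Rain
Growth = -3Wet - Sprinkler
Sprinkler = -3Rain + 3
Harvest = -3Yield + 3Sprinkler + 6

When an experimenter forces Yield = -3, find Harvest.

The intervention breaks the incoming arrows to Yield: Yield = 3Wet + 3Growth + 5 no longer applies, and Yield = -3.
Sprinkler = -3Rain + 3  [with Rain=-2]  = 9
Harvest = -3Yield + 3Sprinkler + 6  [with Yield=-3, Sprinkler=9]  = 42

42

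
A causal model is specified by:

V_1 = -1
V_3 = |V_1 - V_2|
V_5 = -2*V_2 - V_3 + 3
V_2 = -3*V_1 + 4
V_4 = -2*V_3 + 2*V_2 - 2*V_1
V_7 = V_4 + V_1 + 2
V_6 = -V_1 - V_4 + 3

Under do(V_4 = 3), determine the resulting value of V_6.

Under do(V_4=3), the mechanism V_4 = -2*V_3 + 2*V_2 - 2*V_1 is discarded; V_4 is fixed at 3.
V_6 = -V_1 - V_4 + 3  [with V_1=-1, V_4=3]  = 1

1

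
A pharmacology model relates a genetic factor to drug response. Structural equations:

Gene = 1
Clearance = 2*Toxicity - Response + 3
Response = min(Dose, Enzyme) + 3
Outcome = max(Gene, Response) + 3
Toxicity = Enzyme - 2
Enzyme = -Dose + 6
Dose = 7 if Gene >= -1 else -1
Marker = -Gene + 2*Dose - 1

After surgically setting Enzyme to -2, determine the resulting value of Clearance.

-6

The intervention breaks the incoming arrows to Enzyme: Enzyme = -Dose + 6 no longer applies, and Enzyme = -2.
Dose = 7 if Gene >= -1 else -1  [with Gene=1]  = 7
Response = min(Dose, Enzyme) + 3  [with Dose=7, Enzyme=-2]  = 1
Toxicity = Enzyme - 2  [with Enzyme=-2]  = -4
Clearance = 2*Toxicity - Response + 3  [with Toxicity=-4, Response=1]  = -6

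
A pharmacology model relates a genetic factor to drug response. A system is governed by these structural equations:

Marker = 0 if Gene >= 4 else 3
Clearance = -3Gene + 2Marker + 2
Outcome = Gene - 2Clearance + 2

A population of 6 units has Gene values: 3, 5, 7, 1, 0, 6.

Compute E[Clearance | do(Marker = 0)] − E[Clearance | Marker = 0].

Every unit gets Marker=0 under the intervention. Clearance values become -7, -13, -19, -1, 2, -16; E[Clearance|do(Marker=0)] = -9.
Observing Marker=0 restricts to units where Marker's equation naturally yields 0: Gene ∈ {5, 7, 6}. In that subpopulation Clearance = -13, -19, -16, mean -16.
Difference = -9 − (-16) = 7.

7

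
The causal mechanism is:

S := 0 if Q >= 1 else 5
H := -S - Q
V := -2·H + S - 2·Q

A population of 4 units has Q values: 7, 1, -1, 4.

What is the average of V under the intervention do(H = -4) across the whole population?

3.75

Every unit gets H=-4 under the intervention. V values become -6, 6, 15, 0; E[V|do(H=-4)] = 3.75.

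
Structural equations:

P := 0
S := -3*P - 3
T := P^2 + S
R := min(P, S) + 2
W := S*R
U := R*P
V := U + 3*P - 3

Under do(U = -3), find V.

Intervening sets U = -3 and removes its equation (U := R*P).
V = U + 3*P - 3  [with U=-3, P=0]  = -6

-6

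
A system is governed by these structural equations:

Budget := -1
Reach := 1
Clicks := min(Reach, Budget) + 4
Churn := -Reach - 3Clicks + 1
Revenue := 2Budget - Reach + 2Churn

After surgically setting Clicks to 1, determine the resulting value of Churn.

-3

The intervention breaks the incoming arrows to Clicks: Clicks := min(Reach, Budget) + 4 no longer applies, and Clicks = 1.
Churn = -Reach - 3Clicks + 1  [with Reach=1, Clicks=1]  = -3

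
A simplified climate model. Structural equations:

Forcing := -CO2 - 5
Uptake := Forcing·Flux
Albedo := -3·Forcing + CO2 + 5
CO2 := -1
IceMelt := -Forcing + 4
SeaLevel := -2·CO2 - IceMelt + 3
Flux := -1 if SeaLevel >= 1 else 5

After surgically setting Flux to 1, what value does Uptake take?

-4

Intervening sets Flux = 1 and removes its equation (Flux := -1 if SeaLevel >= 1 else 5).
Forcing = -CO2 - 5  [with CO2=-1]  = -4
Uptake = Forcing·Flux  [with Forcing=-4, Flux=1]  = -4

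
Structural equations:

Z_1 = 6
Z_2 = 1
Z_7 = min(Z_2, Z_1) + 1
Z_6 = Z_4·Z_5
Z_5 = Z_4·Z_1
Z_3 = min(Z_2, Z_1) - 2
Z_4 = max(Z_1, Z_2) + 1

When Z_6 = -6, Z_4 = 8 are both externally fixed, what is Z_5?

Setting Z_6 = -6, Z_4 = 8 by intervention discards those variables' equations.
Z_5 = Z_4·Z_1  [with Z_4=8, Z_1=6]  = 48

48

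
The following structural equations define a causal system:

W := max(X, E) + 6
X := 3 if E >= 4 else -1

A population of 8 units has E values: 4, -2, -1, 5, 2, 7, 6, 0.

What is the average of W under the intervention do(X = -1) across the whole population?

Every unit gets X=-1 under the intervention. W values become 10, 5, 5, 11, 8, 13, 12, 6; E[W|do(X=-1)] = 8.75.

8.75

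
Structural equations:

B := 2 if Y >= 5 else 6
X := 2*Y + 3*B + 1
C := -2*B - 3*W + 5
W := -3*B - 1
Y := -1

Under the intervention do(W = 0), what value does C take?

-7

The intervention breaks the incoming arrows to W: W := -3*B - 1 no longer applies, and W = 0.
B = 2 if Y >= 5 else 6  [with Y=-1]  = 6
C = -2*B - 3*W + 5  [with B=6, W=0]  = -7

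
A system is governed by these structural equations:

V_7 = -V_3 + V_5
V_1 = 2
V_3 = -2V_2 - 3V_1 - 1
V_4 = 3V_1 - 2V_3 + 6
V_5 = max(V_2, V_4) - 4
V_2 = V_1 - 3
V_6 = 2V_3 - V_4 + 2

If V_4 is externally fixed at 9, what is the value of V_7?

10

The intervention breaks the incoming arrows to V_4: V_4 = 3V_1 - 2V_3 + 6 no longer applies, and V_4 = 9.
V_2 = V_1 - 3  [with V_1=2]  = -1
V_3 = -2V_2 - 3V_1 - 1  [with V_2=-1, V_1=2]  = -5
V_5 = max(V_2, V_4) - 4  [with V_2=-1, V_4=9]  = 5
V_7 = -V_3 + V_5  [with V_3=-5, V_5=5]  = 10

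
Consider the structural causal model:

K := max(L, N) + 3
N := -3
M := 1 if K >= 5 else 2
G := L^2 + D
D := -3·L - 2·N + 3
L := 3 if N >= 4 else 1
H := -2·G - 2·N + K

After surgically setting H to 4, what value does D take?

do(H=4) replaces the equation H := -2·G - 2·N + K with the constant H = 4.
D is not downstream of the intervention, so its value is determined by the original equations.
L = 3 if N >= 4 else 1  [with N=-3]  = 1
D = -3·L - 2·N + 3  [with L=1, N=-3]  = 6

6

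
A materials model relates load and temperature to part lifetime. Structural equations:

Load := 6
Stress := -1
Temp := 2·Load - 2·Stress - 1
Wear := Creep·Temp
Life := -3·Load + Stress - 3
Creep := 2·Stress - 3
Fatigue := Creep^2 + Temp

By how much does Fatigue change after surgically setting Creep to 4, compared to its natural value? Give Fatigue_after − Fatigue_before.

Under do(Creep=4), the mechanism Creep := 2·Stress - 3 is discarded; Creep is fixed at 4.
Temp = 2·Load - 2·Stress - 1  [with Load=6, Stress=-1]  = 13
Fatigue = Creep^2 + Temp  [with Creep=4, Temp=13]  = 29
Without intervention: Temp = 2·Load - 2·Stress - 1  [with Load=6, Stress=-1]  = 13; Creep = 2·Stress - 3  [with Stress=-1]  = -5; Fatigue = Creep^2 + Temp  [with Creep=-5, Temp=13]  = 38.
Change = 29 − 38 = -9.

-9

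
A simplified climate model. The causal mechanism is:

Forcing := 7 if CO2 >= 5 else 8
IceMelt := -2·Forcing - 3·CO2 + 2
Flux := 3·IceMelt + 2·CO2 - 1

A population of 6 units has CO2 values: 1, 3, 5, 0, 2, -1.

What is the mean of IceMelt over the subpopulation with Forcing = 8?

-17

E[IceMelt|Forcing=8] averages over only the 5 units with Forcing=8 (CO2 = 1, 3, 0, 2, -1): IceMelt = -17, -23, -14, -20, -11, mean -17.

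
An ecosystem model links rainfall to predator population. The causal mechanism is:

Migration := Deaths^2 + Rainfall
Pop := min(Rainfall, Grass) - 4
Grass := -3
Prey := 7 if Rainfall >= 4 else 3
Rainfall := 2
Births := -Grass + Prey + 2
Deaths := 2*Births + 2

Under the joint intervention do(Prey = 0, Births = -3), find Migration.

18

Setting Prey = 0, Births = -3 by intervention discards those variables' equations.
Deaths = 2*Births + 2  [with Births=-3]  = -4
Migration = Deaths^2 + Rainfall  [with Deaths=-4, Rainfall=2]  = 18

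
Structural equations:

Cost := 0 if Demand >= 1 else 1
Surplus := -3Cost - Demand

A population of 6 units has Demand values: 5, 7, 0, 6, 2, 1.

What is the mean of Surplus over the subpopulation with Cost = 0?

-4.2

Conditioning on Cost=0 selects the 5 unit(s) with Demand ∈ {5, 7, 6, 2, 1}. Their Surplus values: -5, -7, -6, -2, -1. Mean = -4.2.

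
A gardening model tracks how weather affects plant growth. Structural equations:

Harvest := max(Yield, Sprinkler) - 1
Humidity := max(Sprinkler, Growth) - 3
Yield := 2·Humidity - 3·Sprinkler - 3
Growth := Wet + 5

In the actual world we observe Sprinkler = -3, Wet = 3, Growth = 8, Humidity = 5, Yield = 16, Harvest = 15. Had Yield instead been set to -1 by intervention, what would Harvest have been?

The intervention breaks the incoming arrows to Yield: Yield := 2·Humidity - 3·Sprinkler - 3 no longer applies, and Yield = -1.
Harvest = max(Yield, Sprinkler) - 1  [with Yield=-1, Sprinkler=-3]  = -2

-2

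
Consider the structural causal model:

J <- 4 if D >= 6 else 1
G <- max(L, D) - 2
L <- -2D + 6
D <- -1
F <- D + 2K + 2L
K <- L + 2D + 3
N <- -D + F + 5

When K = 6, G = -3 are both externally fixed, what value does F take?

Setting K = 6, G = -3 by intervention discards those variables' equations.
L = -2D + 6  [with D=-1]  = 8
F = D + 2K + 2L  [with D=-1, K=6, L=8]  = 27

27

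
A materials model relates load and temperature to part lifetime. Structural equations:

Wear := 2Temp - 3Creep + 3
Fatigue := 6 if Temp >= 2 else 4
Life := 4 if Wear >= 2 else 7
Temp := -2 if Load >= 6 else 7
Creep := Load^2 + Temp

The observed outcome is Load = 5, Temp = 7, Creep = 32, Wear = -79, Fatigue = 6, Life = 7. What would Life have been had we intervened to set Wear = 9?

Under do(Wear=9), the mechanism Wear := 2Temp - 3Creep + 3 is discarded; Wear is fixed at 9.
Life = 4 if Wear >= 2 else 7  [with Wear=9]  = 4

4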